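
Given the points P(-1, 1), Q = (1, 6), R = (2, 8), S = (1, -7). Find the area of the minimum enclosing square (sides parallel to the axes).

225

The bounding box has width 3 and height 15.
An axis-aligned square enclosing the set must have side ≥ max(width, height).
So the minimum side is max(3, 15) = 15.
Area = 15² = 225.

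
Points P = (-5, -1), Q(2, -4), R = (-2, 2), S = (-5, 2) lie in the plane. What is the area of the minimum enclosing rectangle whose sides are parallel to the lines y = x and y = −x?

In coordinates u = x + y, v = x − y the rectangle is axis-aligned; the map (x,y)→(u,v) scales areas by 2.
u-values: -6, -2, 0, -3; range = 0 − (-6) = 6.
v-values: -4, 6, -4, -7; range = 6 − (-7) = 13.
Area = (6 × 13) / 2 = 39.

39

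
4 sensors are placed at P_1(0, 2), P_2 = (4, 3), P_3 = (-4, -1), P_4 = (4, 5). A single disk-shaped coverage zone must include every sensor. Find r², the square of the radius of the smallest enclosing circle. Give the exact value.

The minimum enclosing circle of a finite set is fixed by two of the points (as a diameter) or three (as a circumcircle).
The farthest pair is P_3–P_4 with squared distance 100. The circle on this segment as diameter has centre (0, 2) and r² = 100/4 = 25.
Check P_1: distance² to centre = 0 ≤ 25, so it lies inside.
All remaining points lie in this disk, and no smaller disk contains both endpoints, so this is the minimum enclosing circle.

25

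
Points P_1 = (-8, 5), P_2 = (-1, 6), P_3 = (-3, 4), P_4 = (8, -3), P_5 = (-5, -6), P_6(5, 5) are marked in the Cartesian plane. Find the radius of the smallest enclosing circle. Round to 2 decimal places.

8.94

By Welzl's lemma the MEC is supported by two points (diametrically opposite) or three points (on a circumcircle).
The farthest pair is P_1–P_4 with squared distance 320. The circle on this segment as diameter has centre (0, 1) and r² = 320/4 = 80.
Check P_2: distance² to centre = 26 ≤ 80, so it lies inside.
All remaining points lie in this disk, and no smaller disk contains both endpoints, so this is the minimum enclosing circle.
r = √80 ≈ 8.94.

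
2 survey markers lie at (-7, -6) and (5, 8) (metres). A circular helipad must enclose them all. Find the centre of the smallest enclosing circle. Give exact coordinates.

(-1, 1)

The smallest circle enclosing two points has them as diameter endpoints.
Centre = midpoint = (-1, 1); r² = |(-7, -6)−(5, 8)|²/4 = 340/4 = 85.
Centre = (-1, 1).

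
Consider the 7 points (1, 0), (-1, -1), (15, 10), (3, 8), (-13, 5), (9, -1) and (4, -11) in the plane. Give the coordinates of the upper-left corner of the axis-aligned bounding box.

x-range [-13, 15], y-range [-11, 10].
The upper-left corner is (-13, 10).

(-13, 10)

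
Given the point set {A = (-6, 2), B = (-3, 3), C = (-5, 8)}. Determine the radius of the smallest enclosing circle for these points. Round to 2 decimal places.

3.05

Side lengths²: AB² = 10, AC² = 37, BC² = 29.
Since AC² = 37 < 29 + 10 = 39, the triangle is acute, so the smallest enclosing circle is the circumcircle.
Circumcentre = (-181/34, 169/34), r² = 5365/578.
r = √(5365/578) ≈ 3.05.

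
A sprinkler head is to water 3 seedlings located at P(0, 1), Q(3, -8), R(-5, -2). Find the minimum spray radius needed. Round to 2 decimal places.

5.12

Side lengths²: PQ² = 90, PR² = 34, QR² = 100.
Since QR² = 100 < 90 + 34 = 124, the triangle is acute, so the smallest enclosing circle is the circumcircle.
Circumcentre = (-1/3, -37/9), r² = 2125/81.
r = √(2125/81) ≈ 5.12.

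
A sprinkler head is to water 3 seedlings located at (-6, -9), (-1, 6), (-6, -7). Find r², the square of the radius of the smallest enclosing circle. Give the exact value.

62.5

Call the three points A, B, C in the order given.
Side lengths²: AB² = 250, AC² = 4, BC² = 194.
Since AB² = 250 ≥ 194 + 4 = 198, the angle opposite AB is not acute, so the smallest enclosing circle has AB as diameter.
Centre = midpoint of AB = (-3.5, -1.5), r² = 250/4 = 62.5.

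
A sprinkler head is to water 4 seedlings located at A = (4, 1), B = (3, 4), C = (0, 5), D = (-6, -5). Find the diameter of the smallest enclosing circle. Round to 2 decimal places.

By Welzl's lemma the MEC is supported by two points (diametrically opposite) or three points (on a circumcircle).
The farthest pair is B–D with squared distance 162. The circle on this segment as diameter has centre (-1.5, -0.5) and r² = 162/4 = 40.5.
Check A: distance² to centre = 32.5 ≤ 40.5, so it lies inside.
All remaining points lie in this disk, and no smaller disk contains both endpoints, so this is the minimum enclosing circle.
Diameter = 2r = 2√(40.5) ≈ 12.73.

12.73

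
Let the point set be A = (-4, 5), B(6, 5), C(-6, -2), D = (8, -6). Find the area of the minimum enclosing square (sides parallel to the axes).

196

The bounding box has width 14 and height 11.
An axis-aligned square enclosing the set must have side ≥ max(width, height).
So the minimum side is max(14, 11) = 14.
Area = 14² = 196.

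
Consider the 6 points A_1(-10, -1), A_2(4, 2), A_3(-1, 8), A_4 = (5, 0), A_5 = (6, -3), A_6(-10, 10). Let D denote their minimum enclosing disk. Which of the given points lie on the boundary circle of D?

A_5, A_6

The farthest pair is A_5–A_6 with squared distance 425. The circle on this segment as diameter has centre (-2, 3.5) and r² = 425/4 = 106.25.
Check A_1: distance² to centre = 84.25 ≤ 106.25, so it lies inside.
All remaining points lie in this disk, and no smaller disk contains both endpoints, so this is the minimum enclosing circle.
The points at distance exactly r from the centre are A_5, A_6 — 2 points.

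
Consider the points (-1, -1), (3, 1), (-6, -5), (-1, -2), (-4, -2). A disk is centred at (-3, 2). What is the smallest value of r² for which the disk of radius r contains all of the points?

The required radius is the distance from (-3, 2) to the farthest point.
Squared distances: 13, 37, 58, 20, 17.
Maximum is 58, attained at (-6, -5).

58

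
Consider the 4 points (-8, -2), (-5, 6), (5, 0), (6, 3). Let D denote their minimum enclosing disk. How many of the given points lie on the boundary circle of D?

2

By Welzl's lemma the MEC is supported by two points (diametrically opposite) or three points (on a circumcircle).
The farthest pair is (-8, -2)–(6, 3) with squared distance 221. The circle on this segment as diameter has centre (-1, 0.5) and r² = 221/4 = 55.25.
Check (-5, 6): distance² to centre = 46.25 ≤ 55.25, so it lies inside.
All remaining points lie in this disk, and no smaller disk contains both endpoints, so this is the minimum enclosing circle.
The points at distance exactly r from the centre are (-8, -2), (6, 3) — 2 points.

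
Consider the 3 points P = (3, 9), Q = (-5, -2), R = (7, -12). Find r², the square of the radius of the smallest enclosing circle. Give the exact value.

114.25

Side lengths²: PQ² = 185, PR² = 457, QR² = 244.
Since PR² = 457 ≥ 244 + 185 = 429, the angle opposite PR is not acute, so the smallest enclosing circle has PR as diameter.
Centre = midpoint of PR = (5, -1.5), r² = 457/4 = 114.25.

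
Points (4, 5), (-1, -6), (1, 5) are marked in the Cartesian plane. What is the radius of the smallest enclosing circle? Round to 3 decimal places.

6.042

Call the three points A, B, C in the order given.
Side lengths²: AB² = 146, AC² = 9, BC² = 125.
Since AB² = 146 ≥ 125 + 9 = 134, the angle opposite AB is not acute, so the smallest enclosing circle has AB as diameter.
Centre = midpoint of AB = (1.5, -0.5), r² = 146/4 = 36.5.
r = √(36.5) ≈ 6.042.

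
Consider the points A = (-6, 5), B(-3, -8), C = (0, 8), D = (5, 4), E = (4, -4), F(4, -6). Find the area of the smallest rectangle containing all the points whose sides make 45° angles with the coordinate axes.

In coordinates u = x + y, v = x − y the rectangle is axis-aligned; the map (x,y)→(u,v) scales areas by 2.
u-values: -1, -11, 8, 9, 0, -2; range = 9 − (-11) = 20.
v-values: -11, 5, -8, 1, 8, 10; range = 10 − (-11) = 21.
Area = (20 × 21) / 2 = 210.

210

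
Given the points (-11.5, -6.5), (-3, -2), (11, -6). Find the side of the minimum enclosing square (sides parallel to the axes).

22.5

The bounding box has width 22.5 and height 4.5.
An axis-aligned square enclosing the set must have side ≥ max(width, height).
So the minimum side is max(22.5, 4.5) = 22.5.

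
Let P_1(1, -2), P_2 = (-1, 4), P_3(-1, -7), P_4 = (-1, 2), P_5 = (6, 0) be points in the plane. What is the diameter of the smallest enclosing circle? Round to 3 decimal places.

11.402

The minimum enclosing circle is determined by three boundary points: P_2, P_3, P_5.
Their circumcentre is (0.5, -1.5) with r² = 32.5.
The farthest remaining point P_4 is at distance² 14.5 ≤ 32.5.
Diameter = 2r = 2√(32.5) ≈ 11.402.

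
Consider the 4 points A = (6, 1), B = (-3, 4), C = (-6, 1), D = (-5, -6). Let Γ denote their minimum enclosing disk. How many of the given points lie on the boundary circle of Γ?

3

By Welzl's lemma the MEC is supported by two points (diametrically opposite) or three points (on a circumcircle).
The minimum enclosing circle is determined by three boundary points: A, C, D.
Their circumcentre is (0, -12/7) with r² = 2125/49.
The farthest remaining point B is at distance² 2041/49 ≤ 2125/49.
The points at distance exactly r from the centre are A, C, D — 3 points.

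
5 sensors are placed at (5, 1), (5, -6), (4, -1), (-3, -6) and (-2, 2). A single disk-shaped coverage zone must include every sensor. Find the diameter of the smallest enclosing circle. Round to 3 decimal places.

By Welzl's lemma the MEC is supported by two points (diametrically opposite) or three points (on a circumcircle).
The minimum enclosing circle is determined by three boundary points: (5, -6), (-3, -6), (-2, 2).
Their circumcentre is (1, -2.4375) with r² = 28.69140625.
The farthest remaining point (5, 1) is at distance² 27.81640625 ≤ 28.69140625.
Diameter = 2r = 2√(28.69140625) ≈ 10.713.

10.713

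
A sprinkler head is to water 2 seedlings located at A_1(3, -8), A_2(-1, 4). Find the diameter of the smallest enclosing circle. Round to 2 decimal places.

12.65

The smallest circle enclosing two points has them as diameter endpoints.
Centre = midpoint = (1, -2); r² = |A_1A_2|²/4 = 160/4 = 40.
Diameter = 2r = 2√40 ≈ 12.65.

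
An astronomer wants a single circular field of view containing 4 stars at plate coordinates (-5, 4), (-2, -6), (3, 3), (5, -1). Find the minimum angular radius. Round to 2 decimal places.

5.91

The minimum enclosing circle is determined by three boundary points: (-5, 4), (-2, -6), (5, -1).
Their circumcentre is (-29/34, -7/34) with r² = 20165/578.
The farthest remaining point (3, 3) is at distance² 14521/578 ≤ 20165/578.
r = √(20165/578) ≈ 5.91.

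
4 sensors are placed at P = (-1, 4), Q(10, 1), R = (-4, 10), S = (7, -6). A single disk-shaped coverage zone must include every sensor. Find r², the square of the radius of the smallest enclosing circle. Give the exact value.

94.25

The farthest pair is R–S with squared distance 377. The circle on this segment as diameter has centre (1.5, 2) and r² = 377/4 = 94.25.
Check P: distance² to centre = 10.25 ≤ 94.25, so it lies inside.
All remaining points lie in this disk, and no smaller disk contains both endpoints, so this is the minimum enclosing circle.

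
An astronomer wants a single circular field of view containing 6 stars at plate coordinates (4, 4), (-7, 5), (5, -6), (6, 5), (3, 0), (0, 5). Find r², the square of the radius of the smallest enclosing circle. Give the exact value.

By Welzl's lemma the MEC is supported by two points (diametrically opposite) or three points (on a circumcircle).
The minimum enclosing circle is determined by three boundary points: (-7, 5), (5, -6), (6, 5).
Their circumcentre is (-0.5, 1/22) with r² = 16165/242.
The farthest remaining point (4, 4) is at distance² 8685/242 ≤ 16165/242.

16165/242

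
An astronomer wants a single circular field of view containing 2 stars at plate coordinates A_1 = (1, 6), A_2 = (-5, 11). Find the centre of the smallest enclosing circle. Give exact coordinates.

The smallest circle enclosing two points has them as diameter endpoints.
Centre = midpoint = (-2, 8.5); r² = |A_1A_2|²/4 = 61/4 = 15.25.
Centre = (-2, 8.5).

(-2, 8.5)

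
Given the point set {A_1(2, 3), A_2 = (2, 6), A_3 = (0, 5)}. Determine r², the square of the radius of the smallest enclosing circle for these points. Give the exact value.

2.5

Side lengths²: A_1A_2² = 9, A_1A_3² = 8, A_2A_3² = 5.
Since A_1A_2² = 9 < 8 + 5 = 13, the triangle is acute, so the smallest enclosing circle is the circumcircle.
Circumcentre = (1.5, 4.5), r² = 2.5.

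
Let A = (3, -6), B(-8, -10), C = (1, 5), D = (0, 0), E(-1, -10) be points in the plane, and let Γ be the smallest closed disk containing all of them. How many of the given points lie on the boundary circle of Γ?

The minimum enclosing circle of a finite set is fixed by two of the points (as a diameter) or three (as a circumcircle).
The farthest pair is B–C with squared distance 306. The circle on this segment as diameter has centre (-3.5, -2.5) and r² = 306/4 = 76.5.
Check A: distance² to centre = 54.5 ≤ 76.5, so it lies inside.
All remaining points lie in this disk, and no smaller disk contains both endpoints, so this is the minimum enclosing circle.
The points at distance exactly r from the centre are B, C — 2 points.

2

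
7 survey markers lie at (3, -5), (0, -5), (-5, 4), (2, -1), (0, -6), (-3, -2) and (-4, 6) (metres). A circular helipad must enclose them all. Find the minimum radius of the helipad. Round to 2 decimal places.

The farthest pair is (3, -5)–(-4, 6) with squared distance 170. The circle on this segment as diameter has centre (-0.5, 0.5) and r² = 170/4 = 42.5.
Check (0, -5): distance² to centre = 30.5 ≤ 42.5, so it lies inside.
All remaining points lie in this disk, and no smaller disk contains both endpoints, so this is the minimum enclosing circle.
r = √(42.5) ≈ 6.52.

6.52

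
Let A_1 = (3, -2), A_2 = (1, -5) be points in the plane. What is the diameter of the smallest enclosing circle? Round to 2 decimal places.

3.61

The smallest circle enclosing two points has them as diameter endpoints.
Centre = midpoint = (2, -3.5); r² = |A_1A_2|²/4 = 13/4 = 3.25.
Diameter = 2r = 2√(3.25) ≈ 3.61.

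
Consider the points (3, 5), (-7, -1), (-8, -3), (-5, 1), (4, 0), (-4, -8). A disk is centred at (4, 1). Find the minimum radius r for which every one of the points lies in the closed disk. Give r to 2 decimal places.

12.65

The required radius is the distance from (4, 1) to the farthest point.
Squared distances: 17, 125, 160, 81, 1, 145.
Maximum is 160, attained at (-8, -3).
r = √160 ≈ 12.65.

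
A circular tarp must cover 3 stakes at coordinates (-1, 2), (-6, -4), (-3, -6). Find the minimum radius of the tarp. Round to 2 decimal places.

4.15

Call the three points A, B, C in the order given.
Side lengths²: AB² = 61, AC² = 68, BC² = 13.
Since AC² = 68 < 61 + 13 = 74, the triangle is acute, so the smallest enclosing circle is the circumcircle.
Circumcentre = (-17/7, -53/28), r² = 13481/784.
r = √(13481/784) ≈ 4.15.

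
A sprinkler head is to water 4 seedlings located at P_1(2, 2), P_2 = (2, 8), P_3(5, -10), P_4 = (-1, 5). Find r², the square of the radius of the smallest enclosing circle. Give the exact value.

83.25

A smallest enclosing disk is always determined by at most three of the input points on its boundary.
The farthest pair is P_2–P_3 with squared distance 333. The circle on this segment as diameter has centre (3.5, -1) and r² = 333/4 = 83.25.
Check P_1: distance² to centre = 11.25 ≤ 83.25, so it lies inside.
All remaining points lie in this disk, and no smaller disk contains both endpoints, so this is the minimum enclosing circle.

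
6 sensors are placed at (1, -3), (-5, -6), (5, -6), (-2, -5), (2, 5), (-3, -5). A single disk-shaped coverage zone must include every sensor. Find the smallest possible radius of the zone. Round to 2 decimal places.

The minimum enclosing circle of a finite set is fixed by two of the points (as a diameter) or three (as a circumcircle).
The minimum enclosing circle is determined by three boundary points: (-5, -6), (5, -6), (2, 5).
Their circumcentre is (0, -16/11) with r² = 5525/121.
The farthest remaining point (-3, -5) is at distance² 2610/121 ≤ 5525/121.
r = √(5525/121) ≈ 6.76.

6.76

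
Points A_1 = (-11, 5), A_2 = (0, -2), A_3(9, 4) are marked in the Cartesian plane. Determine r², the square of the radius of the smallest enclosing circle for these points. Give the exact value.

100.25

Side lengths²: A_1A_2² = 170, A_1A_3² = 401, A_2A_3² = 117.
Since A_1A_3² = 401 ≥ 170 + 117 = 287, the angle opposite A_1A_3 is not acute, so the smallest enclosing circle has A_1A_3 as diameter.
Centre = midpoint of A_1A_3 = (-1, 4.5), r² = 401/4 = 100.25.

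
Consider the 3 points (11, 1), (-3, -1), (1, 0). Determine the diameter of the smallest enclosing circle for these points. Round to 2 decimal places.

14.14

Call the three points A, B, C in the order given.
Side lengths²: AB² = 200, AC² = 101, BC² = 17.
Since AB² = 200 ≥ 101 + 17 = 118, the angle opposite AB is not acute, so the smallest enclosing circle has AB as diameter.
Centre = midpoint of AB = (4, 0), r² = 200/4 = 50.
Diameter = 2r = 2√50 ≈ 14.14.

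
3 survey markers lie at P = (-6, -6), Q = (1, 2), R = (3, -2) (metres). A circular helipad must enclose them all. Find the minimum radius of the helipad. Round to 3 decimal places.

Side lengths²: PQ² = 113, PR² = 97, QR² = 20.
Since PQ² = 113 < 97 + 20 = 117, the triangle is acute, so the smallest enclosing circle is the circumcircle.
Circumcentre = (-51/22, -95/44), r² = 54805/1936.
r = √(54805/1936) ≈ 5.321.

5.321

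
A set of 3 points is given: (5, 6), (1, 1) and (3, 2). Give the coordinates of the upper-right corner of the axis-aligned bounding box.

(5, 6)

x-range [1, 5], y-range [1, 6].
The upper-right corner is (5, 6).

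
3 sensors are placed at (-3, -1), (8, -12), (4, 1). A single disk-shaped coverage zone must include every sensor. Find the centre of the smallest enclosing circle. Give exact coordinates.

Call the three points A, B, C in the order given.
Side lengths²: AB² = 242, AC² = 53, BC² = 185.
Since AB² = 242 ≥ 185 + 53 = 238, the angle opposite AB is not acute, so the smallest enclosing circle has AB as diameter.
Centre = midpoint of AB = (2.5, -6.5), r² = 242/4 = 60.5.
Centre = (2.5, -6.5).

(2.5, -6.5)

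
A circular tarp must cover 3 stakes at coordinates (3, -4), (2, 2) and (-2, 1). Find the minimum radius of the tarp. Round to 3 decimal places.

Call the three points A, B, C in the order given.
Side lengths²: AB² = 37, AC² = 50, BC² = 17.
Since AC² = 50 < 37 + 17 = 54, the triangle is acute, so the smallest enclosing circle is the circumcircle.
Circumcentre = (0.7, -1.3), r² = 12.58.
r = √(12.58) ≈ 3.547.

3.547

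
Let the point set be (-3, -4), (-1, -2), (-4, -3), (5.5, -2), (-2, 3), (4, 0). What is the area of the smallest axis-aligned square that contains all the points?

The bounding box has width 9.5 and height 7.
An axis-aligned square enclosing the set must have side ≥ max(width, height).
So the minimum side is max(9.5, 7) = 9.5.
Area = 9.5² = 90.25.

90.25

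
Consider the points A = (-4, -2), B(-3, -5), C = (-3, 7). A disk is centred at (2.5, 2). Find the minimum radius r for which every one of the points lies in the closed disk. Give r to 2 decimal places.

The required radius is the distance from (2.5, 2) to the farthest point.
Squared distances: 58.25, 79.25, 55.25.
Maximum is 79.25, attained at B.
r = √(79.25) ≈ 8.90.

8.90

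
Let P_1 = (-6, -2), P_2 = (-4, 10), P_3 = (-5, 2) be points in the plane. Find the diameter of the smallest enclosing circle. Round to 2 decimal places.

Side lengths²: P_1P_2² = 148, P_1P_3² = 17, P_2P_3² = 65.
Since P_1P_2² = 148 ≥ 65 + 17 = 82, the angle opposite P_1P_2 is not acute, so the smallest enclosing circle has P_1P_2 as diameter.
Centre = midpoint of P_1P_2 = (-5, 4), r² = 148/4 = 37.
Diameter = 2r = 2√37 ≈ 12.17.

12.17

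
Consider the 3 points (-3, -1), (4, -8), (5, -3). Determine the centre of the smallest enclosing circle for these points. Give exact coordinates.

Call the three points A, B, C in the order given.
Side lengths²: AB² = 98, AC² = 68, BC² = 26.
Since AB² = 98 ≥ 68 + 26 = 94, the angle opposite AB is not acute, so the smallest enclosing circle has AB as diameter.
Centre = midpoint of AB = (0.5, -4.5), r² = 98/4 = 24.5.
Centre = (0.5, -4.5).

(0.5, -4.5)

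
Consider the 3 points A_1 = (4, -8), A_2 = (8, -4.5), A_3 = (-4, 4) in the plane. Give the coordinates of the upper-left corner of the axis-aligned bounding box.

(-4, 4)

x-range [-4, 8], y-range [-8, 4].
The upper-left corner is (-4, 4).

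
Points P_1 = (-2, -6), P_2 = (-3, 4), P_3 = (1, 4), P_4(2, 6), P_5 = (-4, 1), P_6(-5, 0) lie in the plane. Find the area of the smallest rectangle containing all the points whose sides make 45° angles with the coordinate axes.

In coordinates u = x + y, v = x − y the rectangle is axis-aligned; the map (x,y)→(u,v) scales areas by 2.
u-values: -8, 1, 5, 8, -3, -5; range = 8 − (-8) = 16.
v-values: 4, -7, -3, -4, -5, -5; range = 4 − (-7) = 11.
Area = (16 × 11) / 2 = 88.

88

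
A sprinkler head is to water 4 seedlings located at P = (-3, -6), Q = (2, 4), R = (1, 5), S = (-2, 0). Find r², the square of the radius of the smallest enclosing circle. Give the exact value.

34.25

By Welzl's lemma the MEC is supported by two points (diametrically opposite) or three points (on a circumcircle).
The farthest pair is P–R with squared distance 137. The circle on this segment as diameter has centre (-1, -0.5) and r² = 137/4 = 34.25.
Check Q: distance² to centre = 29.25 ≤ 34.25, so it lies inside.
All remaining points lie in this disk, and no smaller disk contains both endpoints, so this is the minimum enclosing circle.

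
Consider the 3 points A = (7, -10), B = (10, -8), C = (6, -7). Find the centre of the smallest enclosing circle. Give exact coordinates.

Side lengths²: AB² = 13, AC² = 10, BC² = 17.
Since BC² = 17 < 13 + 10 = 23, the triangle is acute, so the smallest enclosing circle is the circumcircle.
Circumcentre = (173/22, -177/22), r² = 1105/242.
Centre = (173/22, -177/22).

(173/22, -177/22)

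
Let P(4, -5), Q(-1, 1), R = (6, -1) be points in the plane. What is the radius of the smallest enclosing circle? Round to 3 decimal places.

3.973

Side lengths²: PQ² = 61, PR² = 20, QR² = 53.
Since PQ² = 61 < 53 + 20 = 73, the triangle is acute, so the smallest enclosing circle is the circumcircle.
Circumcentre = (2.0625, -1.53125), r² = 15.7861328125.
r = √(15.7861328125) ≈ 3.973.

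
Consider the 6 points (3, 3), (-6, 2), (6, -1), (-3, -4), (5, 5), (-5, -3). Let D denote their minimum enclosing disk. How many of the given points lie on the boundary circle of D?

By Welzl's lemma the MEC is supported by two points (diametrically opposite) or three points (on a circumcircle).
The farthest pair is (5, 5)–(-5, -3) with squared distance 164. The circle on this segment as diameter has centre (0, 1) and r² = 164/4 = 41.
Check (3, 3): distance² to centre = 13 ≤ 41, so it lies inside.
All remaining points lie in this disk, and no smaller disk contains both endpoints, so this is the minimum enclosing circle.
The points at distance exactly r from the centre are (5, 5), (-5, -3) — 2 points.

2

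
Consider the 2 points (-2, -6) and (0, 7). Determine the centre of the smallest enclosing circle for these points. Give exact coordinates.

The smallest circle enclosing two points has them as diameter endpoints.
Centre = midpoint = (-1, 0.5); r² = |(-2, -6)−(0, 7)|²/4 = 173/4 = 43.25.
Centre = (-1, 0.5).

(-1, 0.5)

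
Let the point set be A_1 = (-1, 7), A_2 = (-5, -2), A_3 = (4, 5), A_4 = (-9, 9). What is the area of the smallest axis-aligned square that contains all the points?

The bounding box has width 13 and height 11.
An axis-aligned square enclosing the set must have side ≥ max(width, height).
So the minimum side is max(13, 11) = 13.
Area = 13² = 169.

169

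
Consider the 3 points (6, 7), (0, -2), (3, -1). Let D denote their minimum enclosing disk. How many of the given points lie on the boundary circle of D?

Call the three points A, B, C in the order given.
Side lengths²: AB² = 117, AC² = 73, BC² = 10.
Since AB² = 117 ≥ 73 + 10 = 83, the angle opposite AB is not acute, so the smallest enclosing circle has AB as diameter.
Centre = midpoint of AB = (3, 2.5), r² = 117/4 = 29.25.
The points at distance exactly r from the centre are (6, 7), (0, -2) — 2 points.

2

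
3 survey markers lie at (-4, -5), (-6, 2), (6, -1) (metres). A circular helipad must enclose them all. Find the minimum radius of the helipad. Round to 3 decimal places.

Call the three points A, B, C in the order given.
Side lengths²: AB² = 53, AC² = 116, BC² = 153.
Since BC² = 153 < 116 + 53 = 169, the triangle is acute, so the smallest enclosing circle is the circumcircle.
Circumcentre = (-2/13, -3/26), r² = 26129/676.
r = √(26129/676) ≈ 6.217.

6.217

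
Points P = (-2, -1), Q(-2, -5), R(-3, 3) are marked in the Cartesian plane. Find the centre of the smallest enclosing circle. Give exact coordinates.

Side lengths²: PQ² = 16, PR² = 17, QR² = 65.
Since QR² = 65 ≥ 17 + 16 = 33, the angle opposite QR is not acute, so the smallest enclosing circle has QR as diameter.
Centre = midpoint of QR = (-2.5, -1), r² = 65/4 = 16.25.
Centre = (-2.5, -1).

(-2.5, -1)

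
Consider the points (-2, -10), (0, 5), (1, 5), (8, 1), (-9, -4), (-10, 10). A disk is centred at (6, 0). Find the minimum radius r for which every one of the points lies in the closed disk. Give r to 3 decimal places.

The required radius is the distance from (6, 0) to the farthest point.
Squared distances: 164, 61, 50, 5, 241, 356.
Maximum is 356, attained at (-10, 10).
r = √356 ≈ 18.868.

18.868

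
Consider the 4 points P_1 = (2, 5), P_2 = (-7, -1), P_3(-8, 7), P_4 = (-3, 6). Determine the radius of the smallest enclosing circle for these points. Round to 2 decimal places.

A smallest enclosing disk is always determined by at most three of the input points on its boundary.
The minimum enclosing circle is determined by three boundary points: P_1, P_2, P_3.
Their circumcentre is (-3.5, 3.5) with r² = 32.5.
The farthest remaining point P_4 is at distance² 6.5 ≤ 32.5.
r = √(32.5) ≈ 5.70.

5.70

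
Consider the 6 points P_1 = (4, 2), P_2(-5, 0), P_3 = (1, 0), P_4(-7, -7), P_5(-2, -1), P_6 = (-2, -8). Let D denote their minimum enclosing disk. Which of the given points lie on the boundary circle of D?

The farthest pair is P_1–P_4 with squared distance 202. The circle on this segment as diameter has centre (-1.5, -2.5) and r² = 202/4 = 50.5.
Check P_2: distance² to centre = 18.5 ≤ 50.5, so it lies inside.
All remaining points lie in this disk, and no smaller disk contains both endpoints, so this is the minimum enclosing circle.
The points at distance exactly r from the centre are P_1, P_4 — 2 points.

P_1, P_4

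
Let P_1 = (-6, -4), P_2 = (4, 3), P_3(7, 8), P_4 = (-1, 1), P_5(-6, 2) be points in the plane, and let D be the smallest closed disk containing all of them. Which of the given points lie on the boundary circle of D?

P_1, P_3

The farthest pair is P_1–P_3 with squared distance 313. The circle on this segment as diameter has centre (0.5, 2) and r² = 313/4 = 78.25.
Check P_2: distance² to centre = 13.25 ≤ 78.25, so it lies inside.
All remaining points lie in this disk, and no smaller disk contains both endpoints, so this is the minimum enclosing circle.
The points at distance exactly r from the centre are P_1, P_3 — 2 points.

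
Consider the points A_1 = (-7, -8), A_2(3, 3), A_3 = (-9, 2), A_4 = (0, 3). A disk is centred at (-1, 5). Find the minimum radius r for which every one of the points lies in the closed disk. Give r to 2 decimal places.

14.32

The required radius is the distance from (-1, 5) to the farthest point.
Squared distances: 205, 20, 73, 5.
Maximum is 205, attained at A_1.
r = √205 ≈ 14.32.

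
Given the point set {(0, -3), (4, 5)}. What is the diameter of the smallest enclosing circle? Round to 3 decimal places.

8.944

The smallest circle enclosing two points has them as diameter endpoints.
Centre = midpoint = (2, 1); r² = |(0, -3)−(4, 5)|²/4 = 80/4 = 20.
Diameter = 2r = 2√20 ≈ 8.944.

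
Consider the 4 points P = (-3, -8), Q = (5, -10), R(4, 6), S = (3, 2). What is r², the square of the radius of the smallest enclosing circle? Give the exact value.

21845/324

A smallest enclosing disk is always determined by at most three of the input points on its boundary.
The minimum enclosing circle is determined by three boundary points: P, Q, R.
Their circumcentre is (49/18, -19/9) with r² = 21845/324.
The farthest remaining point S is at distance² 5501/324 ≤ 21845/324.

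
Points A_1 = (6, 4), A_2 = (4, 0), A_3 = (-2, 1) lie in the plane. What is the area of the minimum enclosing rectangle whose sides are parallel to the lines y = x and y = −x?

38.5

In coordinates u = x + y, v = x − y the rectangle is axis-aligned; the map (x,y)→(u,v) scales areas by 2.
u-values: 10, 4, -1; range = 10 − (-1) = 11.
v-values: 2, 4, -3; range = 4 − (-3) = 7.
Area = (11 × 7) / 2 = 38.5.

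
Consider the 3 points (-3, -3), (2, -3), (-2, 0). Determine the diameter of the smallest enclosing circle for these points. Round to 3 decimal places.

Call the three points A, B, C in the order given.
Side lengths²: AB² = 25, AC² = 10, BC² = 25.
Since BC² = 25 < 25 + 10 = 35, the triangle is acute, so the smallest enclosing circle is the circumcircle.
Circumcentre = (-0.5, -13/6), r² = 125/18.
Diameter = 2r = 2√(125/18) ≈ 5.270.

5.270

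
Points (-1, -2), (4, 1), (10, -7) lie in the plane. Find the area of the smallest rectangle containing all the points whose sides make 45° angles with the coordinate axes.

In coordinates u = x + y, v = x − y the rectangle is axis-aligned; the map (x,y)→(u,v) scales areas by 2.
u-values: -3, 5, 3; range = 5 − (-3) = 8.
v-values: 1, 3, 17; range = 17 − 1 = 16.
Area = (8 × 16) / 2 = 64.

64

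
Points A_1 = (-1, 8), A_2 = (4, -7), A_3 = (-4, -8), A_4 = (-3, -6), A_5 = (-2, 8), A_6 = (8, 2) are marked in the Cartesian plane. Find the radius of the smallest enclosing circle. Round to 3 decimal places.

By Welzl's lemma the MEC is supported by two points (diametrically opposite) or three points (on a circumcircle).
The minimum enclosing circle is determined by three boundary points: A_3, A_5, A_6.
Their circumcentre is (-9/43, -15/43) with r² = 134810/1849.
The farthest remaining point A_1 is at distance² 130037/1849 ≤ 134810/1849.
r = √(134810/1849) ≈ 8.539.

8.539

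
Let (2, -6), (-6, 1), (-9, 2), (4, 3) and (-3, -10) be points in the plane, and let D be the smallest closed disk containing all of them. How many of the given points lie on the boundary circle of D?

3

By Welzl's lemma the MEC is supported by two points (diametrically opposite) or three points (on a circumcircle).
The minimum enclosing circle is determined by three boundary points: (-9, 2), (4, 3), (-3, -10).
Their circumcentre is (-58/27, -56/27) with r² = 46325/729.
The farthest remaining point (2, -6) is at distance² 23780/729 ≤ 46325/729.
The points at distance exactly r from the centre are (-9, 2), (4, 3), (-3, -10) — 3 points.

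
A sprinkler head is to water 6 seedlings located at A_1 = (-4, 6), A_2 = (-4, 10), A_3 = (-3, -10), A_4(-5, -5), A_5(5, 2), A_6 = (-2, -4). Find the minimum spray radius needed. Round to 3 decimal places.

The farthest pair is A_2–A_3 with squared distance 401. The circle on this segment as diameter has centre (-3.5, 0) and r² = 401/4 = 100.25.
Check A_1: distance² to centre = 36.25 ≤ 100.25, so it lies inside.
All remaining points lie in this disk, and no smaller disk contains both endpoints, so this is the minimum enclosing circle.
r = √(100.25) ≈ 10.012.

10.012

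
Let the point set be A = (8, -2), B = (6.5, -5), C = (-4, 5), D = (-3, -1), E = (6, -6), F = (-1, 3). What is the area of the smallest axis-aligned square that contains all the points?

The bounding box has width 12 and height 11.
An axis-aligned square enclosing the set must have side ≥ max(width, height).
So the minimum side is max(12, 11) = 12.
Area = 12² = 144.

144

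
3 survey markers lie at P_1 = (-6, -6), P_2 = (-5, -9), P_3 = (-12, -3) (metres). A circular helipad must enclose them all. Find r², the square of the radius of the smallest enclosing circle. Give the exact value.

Side lengths²: P_1P_2² = 10, P_1P_3² = 45, P_2P_3² = 85.
Since P_2P_3² = 85 ≥ 45 + 10 = 55, the angle opposite P_2P_3 is not acute, so the smallest enclosing circle has P_2P_3 as diameter.
Centre = midpoint of P_2P_3 = (-8.5, -6), r² = 85/4 = 21.25.

21.25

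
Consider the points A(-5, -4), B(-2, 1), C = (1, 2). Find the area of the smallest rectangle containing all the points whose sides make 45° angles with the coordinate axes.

12

In coordinates u = x + y, v = x − y the rectangle is axis-aligned; the map (x,y)→(u,v) scales areas by 2.
u-values: -9, -1, 3; range = 3 − (-9) = 12.
v-values: -1, -3, -1; range = -1 − (-3) = 2.
Area = (12 × 2) / 2 = 12.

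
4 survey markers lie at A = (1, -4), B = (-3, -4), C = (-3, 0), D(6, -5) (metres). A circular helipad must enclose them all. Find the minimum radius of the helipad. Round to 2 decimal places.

A smallest enclosing disk is always determined by at most three of the input points on its boundary.
The farthest pair is C–D with squared distance 106. The circle on this segment as diameter has centre (1.5, -2.5) and r² = 106/4 = 26.5.
Check A: distance² to centre = 2.5 ≤ 26.5, so it lies inside.
All remaining points lie in this disk, and no smaller disk contains both endpoints, so this is the minimum enclosing circle.
r = √(26.5) ≈ 5.15.

5.15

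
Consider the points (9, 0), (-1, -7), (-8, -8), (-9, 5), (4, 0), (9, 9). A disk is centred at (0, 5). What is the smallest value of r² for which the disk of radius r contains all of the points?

The required radius is the distance from (0, 5) to the farthest point.
Squared distances: 106, 145, 233, 81, 41, 97.
Maximum is 233, attained at (-8, -8).

233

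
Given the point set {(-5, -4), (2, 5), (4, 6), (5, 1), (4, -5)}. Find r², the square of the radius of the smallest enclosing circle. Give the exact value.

The minimum enclosing circle is determined by three boundary points: (-5, -4), (4, 6), (4, -5).
Their circumcentre is (1/18, 0.5) with r² = 7421/162.
The farthest remaining point (5, 1) is at distance² 4001/162 ≤ 7421/162.

7421/162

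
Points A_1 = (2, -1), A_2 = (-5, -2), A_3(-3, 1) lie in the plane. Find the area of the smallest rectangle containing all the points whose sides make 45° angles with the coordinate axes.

28

In coordinates u = x + y, v = x − y the rectangle is axis-aligned; the map (x,y)→(u,v) scales areas by 2.
u-values: 1, -7, -2; range = 1 − (-7) = 8.
v-values: 3, -3, -4; range = 3 − (-4) = 7.
Area = (8 × 7) / 2 = 28.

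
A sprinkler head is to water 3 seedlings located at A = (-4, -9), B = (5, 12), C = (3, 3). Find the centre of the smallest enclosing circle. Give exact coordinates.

Side lengths²: AB² = 522, AC² = 193, BC² = 85.
Since AB² = 522 ≥ 193 + 85 = 278, the angle opposite AB is not acute, so the smallest enclosing circle has AB as diameter.
Centre = midpoint of AB = (0.5, 1.5), r² = 522/4 = 130.5.
Centre = (0.5, 1.5).

(0.5, 1.5)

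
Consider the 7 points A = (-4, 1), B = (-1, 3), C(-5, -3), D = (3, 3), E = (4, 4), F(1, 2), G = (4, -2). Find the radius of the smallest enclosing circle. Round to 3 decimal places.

The minimum enclosing circle of a finite set is fixed by two of the points (as a diameter) or three (as a circumcircle).
The farthest pair is C–E with squared distance 130. The circle on this segment as diameter has centre (-0.5, 0.5) and r² = 130/4 = 32.5.
Check A: distance² to centre = 12.5 ≤ 32.5, so it lies inside.
All remaining points lie in this disk, and no smaller disk contains both endpoints, so this is the minimum enclosing circle.
r = √(32.5) ≈ 5.701.

5.701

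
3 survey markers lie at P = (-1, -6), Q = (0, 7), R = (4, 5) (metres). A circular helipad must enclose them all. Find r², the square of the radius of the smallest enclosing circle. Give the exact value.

42.5

Side lengths²: PQ² = 170, PR² = 146, QR² = 20.
Since PQ² = 170 ≥ 146 + 20 = 166, the angle opposite PQ is not acute, so the smallest enclosing circle has PQ as diameter.
Centre = midpoint of PQ = (-0.5, 0.5), r² = 170/4 = 42.5.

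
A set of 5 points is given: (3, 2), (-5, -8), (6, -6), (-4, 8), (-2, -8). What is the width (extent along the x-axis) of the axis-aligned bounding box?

11

max x = 6, min x = -5, so width = 11.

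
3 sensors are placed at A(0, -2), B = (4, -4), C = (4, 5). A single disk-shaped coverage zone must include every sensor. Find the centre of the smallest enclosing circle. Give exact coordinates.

(3.75, 0.5)

Side lengths²: AB² = 20, AC² = 65, BC² = 81.
Since BC² = 81 < 65 + 20 = 85, the triangle is acute, so the smallest enclosing circle is the circumcircle.
Circumcentre = (3.75, 0.5), r² = 20.3125.
Centre = (3.75, 0.5).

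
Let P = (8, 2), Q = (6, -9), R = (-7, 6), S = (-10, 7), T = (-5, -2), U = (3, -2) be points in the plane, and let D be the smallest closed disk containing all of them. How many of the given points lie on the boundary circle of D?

The farthest pair is Q–S with squared distance 512. The circle on this segment as diameter has centre (-2, -1) and r² = 512/4 = 128.
Check P: distance² to centre = 109 ≤ 128, so it lies inside.
All remaining points lie in this disk, and no smaller disk contains both endpoints, so this is the minimum enclosing circle.
The points at distance exactly r from the centre are Q, S — 2 points.

2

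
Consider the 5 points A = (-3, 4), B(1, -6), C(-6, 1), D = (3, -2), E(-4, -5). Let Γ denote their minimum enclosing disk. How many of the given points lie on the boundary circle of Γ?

3

By Welzl's lemma the MEC is supported by two points (diametrically opposite) or three points (on a circumcircle).
The farthest pair is A–B with squared distance 116. The circle on this segment as diameter has centre (-1, -1) and r² = 116/4 = 29.
Check C: distance² to centre = 29 ≤ 29, so it lies inside.
All remaining points lie in this disk, and no smaller disk contains both endpoints, so this is the minimum enclosing circle.
The points at distance exactly r from the centre are A, B, C — 3 points.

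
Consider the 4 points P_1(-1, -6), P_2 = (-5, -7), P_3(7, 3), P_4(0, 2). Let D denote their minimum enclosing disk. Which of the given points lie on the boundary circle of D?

P_2, P_3

By Welzl's lemma the MEC is supported by two points (diametrically opposite) or three points (on a circumcircle).
The farthest pair is P_2–P_3 with squared distance 244. The circle on this segment as diameter has centre (1, -2) and r² = 244/4 = 61.
Check P_1: distance² to centre = 20 ≤ 61, so it lies inside.
All remaining points lie in this disk, and no smaller disk contains both endpoints, so this is the minimum enclosing circle.
The points at distance exactly r from the centre are P_2, P_3 — 2 points.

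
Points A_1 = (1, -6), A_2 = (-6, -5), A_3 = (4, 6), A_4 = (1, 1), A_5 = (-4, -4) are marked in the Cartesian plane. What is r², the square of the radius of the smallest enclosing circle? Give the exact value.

55.25

A smallest enclosing disk is always determined by at most three of the input points on its boundary.
The farthest pair is A_2–A_3 with squared distance 221. The circle on this segment as diameter has centre (-1, 0.5) and r² = 221/4 = 55.25.
Check A_1: distance² to centre = 46.25 ≤ 55.25, so it lies inside.
All remaining points lie in this disk, and no smaller disk contains both endpoints, so this is the minimum enclosing circle.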